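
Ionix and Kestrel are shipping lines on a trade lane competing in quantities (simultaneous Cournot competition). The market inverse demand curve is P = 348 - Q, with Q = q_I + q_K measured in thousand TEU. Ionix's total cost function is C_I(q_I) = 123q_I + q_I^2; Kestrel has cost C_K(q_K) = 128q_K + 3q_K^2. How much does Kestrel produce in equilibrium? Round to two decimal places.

21.13

Ionix's profit: π_I = (348 - Q)q_I - (123q_I + q_I²). Setting ∂π_I/∂q_I = 0: 225 - 4q_I - (q_K) = 0.
Kestrel's profit: π_K = (348 - Q)q_K - (128q_K + 3q_K²). Setting ∂π_K/∂q_K = 0: 220 - 8q_K - (q_I) = 0.
Rearranging gives the reaction functions q_I = (225 - q_K)/4 and q_K = (220 - q_I)/8.
Solving the pair: q_I = 1580/31, q_K = 655/31.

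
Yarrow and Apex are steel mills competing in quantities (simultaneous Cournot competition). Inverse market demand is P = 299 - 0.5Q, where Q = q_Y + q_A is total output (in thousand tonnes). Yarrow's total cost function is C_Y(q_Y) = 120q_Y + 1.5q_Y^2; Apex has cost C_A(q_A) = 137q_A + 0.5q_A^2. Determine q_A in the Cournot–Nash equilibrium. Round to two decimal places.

Yarrow's profit: π_Y = (299 - 0.5Q)q_Y - (120q_Y + (3/2)q_Y²). Setting ∂π_Y/∂q_Y = 0: 179 - 4q_Y - (1/2)(q_A) = 0.
Apex's profit: π_A = (299 - 0.5Q)q_A - (137q_A + (1/2)q_A²). Setting ∂π_A/∂q_A = 0: 162 - 2q_A - (1/2)(q_Y) = 0.
Best responses: q_Y = (179 - (1/2)q_A)/4, q_A = (162 - (1/2)q_Y)/2.
Solving the pair: q_Y = 1108/31, q_A = 72.0645.

72.06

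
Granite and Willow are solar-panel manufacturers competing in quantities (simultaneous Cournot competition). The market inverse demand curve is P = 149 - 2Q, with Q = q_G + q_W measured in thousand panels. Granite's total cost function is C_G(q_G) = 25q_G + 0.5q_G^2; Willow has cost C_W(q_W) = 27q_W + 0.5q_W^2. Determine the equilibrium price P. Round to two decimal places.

78.71

Granite's profit: π_G = (149 - 2Q)q_G - (25q_G + (1/2)q_G²). Setting ∂π_G/∂q_G = 0: 124 - 5q_G - 2(q_W) = 0.
Willow's first-order condition: 122 - 5q_W - 2(q_G) = 0.
So q_G = (124 - 2q_W)/5 and q_W = (122 - 2q_G)/5.
Substituting one into the other gives q_G = 376/21 and q_W = 362/21.
Total output Q = 246/7, so price P = 149 - 2·(246/7) = 551/7.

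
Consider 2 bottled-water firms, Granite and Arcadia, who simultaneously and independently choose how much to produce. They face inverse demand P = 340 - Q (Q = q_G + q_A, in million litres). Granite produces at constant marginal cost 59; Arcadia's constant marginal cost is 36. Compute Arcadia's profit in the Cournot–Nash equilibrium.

Granite's profit: π_G = (340 - Q)q_G - (59q_G). Setting ∂π_G/∂q_G = 0: 281 - 2q_G - (q_A) = 0.
Arcadia's profit: π_A = (340 - Q)q_A - (36q_A). Setting ∂π_A/∂q_A = 0: 304 - 2q_A - (q_G) = 0.
Best responses: q_G = (281 - q_A)/2, q_A = (304 - q_G)/2.
Substituting one into the other gives q_G = 86 and q_A = 109.
Price P = 340 - 195 = 145.
Arcadia's profit: (145 - 36)·109 = 11881.

11881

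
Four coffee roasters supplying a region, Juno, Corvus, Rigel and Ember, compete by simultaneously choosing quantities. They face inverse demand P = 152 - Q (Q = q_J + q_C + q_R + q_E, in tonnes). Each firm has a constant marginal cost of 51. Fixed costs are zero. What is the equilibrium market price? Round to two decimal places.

Each firm earns π_i = (152 - Q)q_i - 51q_i.
Setting ∂π_i/∂q_i = 0 with rivals' quantities fixed: 101 - 2q_i - Σ_{j≠i} q_j = 0.
With identical firms every q_j equals q_i, so Σ_{j≠i} q_j = 3q_i and 101 = 5q_i, giving q_i = 101/5.
Total output Q = 404/5, so price P = 152 - 404/5 = 356/5.

71.20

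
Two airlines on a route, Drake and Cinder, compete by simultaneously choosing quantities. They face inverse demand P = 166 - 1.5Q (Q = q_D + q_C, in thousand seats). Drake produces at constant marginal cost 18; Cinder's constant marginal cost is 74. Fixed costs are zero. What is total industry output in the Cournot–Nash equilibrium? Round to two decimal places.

53.33

Drake's profit: π_D = (166 - 1.5Q)q_D - (18q_D). Setting ∂π_D/∂q_D = 0: 148 - 3q_D - (3/2)(q_C) = 0.
Cinder's first-order condition: 92 - 3q_C - (3/2)(q_D) = 0.
So q_D = (148 - (3/2)q_C)/3 and q_C = (92 - (3/2)q_D)/3.
Substituting one into the other gives q_D = 136/3 and q_C = 8.
Total output Q = 136/3 + 8 = 160/3.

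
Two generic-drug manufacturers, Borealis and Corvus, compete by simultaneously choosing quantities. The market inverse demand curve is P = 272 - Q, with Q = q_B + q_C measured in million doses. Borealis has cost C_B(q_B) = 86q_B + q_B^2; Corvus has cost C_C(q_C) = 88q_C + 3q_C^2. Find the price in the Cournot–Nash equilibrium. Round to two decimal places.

212.19

Borealis's profit: π_B = (272 - Q)q_B - (86q_B + q_B²). Setting ∂π_B/∂q_B = 0: 186 - 4q_B - (q_C) = 0.
Corvus's profit: π_C = (272 - Q)q_C - (88q_C + 3q_C²). Setting ∂π_C/∂q_C = 0: 184 - 8q_C - (q_B) = 0.
Rearranging gives the reaction functions q_B = (186 - q_C)/4 and q_C = (184 - q_B)/8.
Substituting one into the other gives q_B = 1304/31 and q_C = 550/31.
Total output Q = 1854/31, so price P = 272 - 1854/31 = 212.1935.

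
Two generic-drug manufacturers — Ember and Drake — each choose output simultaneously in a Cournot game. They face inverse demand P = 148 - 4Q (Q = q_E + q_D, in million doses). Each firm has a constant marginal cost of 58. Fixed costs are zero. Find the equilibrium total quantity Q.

Each firm earns π_i = (148 - 4Q)q_i - 58q_i.
First-order condition (treating rivals' output as given): 90 - 8q_i - 4q_j = 0.
By symmetry each firm produces the same amount; substituting q_j = q_i yields q_i = 90/12 = 15/2.
Total output Q = 15/2 + 15/2 = 15.

15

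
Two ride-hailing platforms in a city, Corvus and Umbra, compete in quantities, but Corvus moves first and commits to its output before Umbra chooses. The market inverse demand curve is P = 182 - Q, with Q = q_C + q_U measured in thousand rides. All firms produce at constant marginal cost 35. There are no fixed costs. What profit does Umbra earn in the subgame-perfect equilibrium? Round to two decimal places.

1350.56

The follower Umbra best-responds to any q_C: π_U = (182 - Q)q_U - 35q_U.
Setting the follower's marginal profit to zero, 147 - q_C - 2q_U = 0, i.e. q_U = (147 - q_C)/2.
The leader anticipates this reaction. Substituting into P = 182 - Q gives P = 217/2 - (1/2)q_C, so π_C = (217/2 - (1/2)q_C)q_C - 35q_C.
The leader's first-order condition 147/2 - q_C = 0 yields q_C = 147/2.
Then q_U = (147 - 147/2)/2 = 147/4.
Price P = 182 - 441/4 = 287/4.
Umbra's profit: (287/4 - 35)·(147/4) = 1350.5625.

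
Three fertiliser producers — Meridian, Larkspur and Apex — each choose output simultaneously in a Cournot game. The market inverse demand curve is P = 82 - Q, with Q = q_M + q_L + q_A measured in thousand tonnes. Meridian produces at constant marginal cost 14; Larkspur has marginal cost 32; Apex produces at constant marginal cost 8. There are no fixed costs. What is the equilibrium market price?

34

Meridian's profit: π_M = (82 - Q)q_M - (14q_M). Setting ∂π_M/∂q_M = 0: 68 - 2q_M - (q_L + q_A) = 0.
Larkspur's profit: π_L = (82 - Q)q_L - (32q_L). Setting ∂π_L/∂q_L = 0: 50 - 2q_L - (q_M + q_A) = 0.
Apex's profit: π_A = (82 - Q)q_A - (8q_A). Setting ∂π_A/∂q_A = 0: 74 - 2q_A - (q_M + q_L) = 0.
Summing all 3 equations gives 192 − 4Q = 0, hence Q = 48.
Back-substituting: q_M = (68 − 48) = 20, q_L = (50 − 48) = 2, q_A = (74 − 48) = 26.
Total output Q = 48, so price P = 82 - 48 = 34.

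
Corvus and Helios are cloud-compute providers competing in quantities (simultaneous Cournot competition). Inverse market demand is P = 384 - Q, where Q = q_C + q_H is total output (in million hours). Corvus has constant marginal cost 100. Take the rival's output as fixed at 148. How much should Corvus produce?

68

With the rival's output fixed at 148, Corvus's profit is π_C = (384 - 148 - q_C)q_C - (100q_C) = (236 - q_C)q_C - (100q_C).
∂π_C/∂q_C = 136 - 2q_C = 0, so q_C = 68.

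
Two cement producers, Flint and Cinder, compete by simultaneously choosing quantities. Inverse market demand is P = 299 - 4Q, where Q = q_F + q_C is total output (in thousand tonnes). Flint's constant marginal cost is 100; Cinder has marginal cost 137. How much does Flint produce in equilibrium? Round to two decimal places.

Flint's profit: π_F = (299 - 4Q)q_F - (100q_F). Setting ∂π_F/∂q_F = 0: 199 - 8q_F - 4(q_C) = 0.
Cinder's first-order condition: 162 - 8q_C - 4(q_F) = 0.
So q_F = (199 - 4q_C)/8 and q_C = (162 - 4q_F)/8.
Solving the pair: q_F = 59/3, q_C = 125/12.

19.67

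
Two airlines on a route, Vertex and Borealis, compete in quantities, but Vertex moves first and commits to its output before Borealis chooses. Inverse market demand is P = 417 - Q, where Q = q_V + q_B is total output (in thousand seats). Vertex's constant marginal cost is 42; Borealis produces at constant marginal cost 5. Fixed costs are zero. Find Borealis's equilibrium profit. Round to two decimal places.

14762.25

The follower Borealis best-responds to any q_V: π_B = (417 - Q)q_B - 5q_B.
Follower FOC: 412 - q_V - 2q_B = 0, so q_B(q_V) = (412 - q_V)/2.
Vertex substitutes q_B(q_V) into its own profit: π_V = q_V(417 - q_V - (412 - q_V)/2) - 42q_V = (211 - (1/2)q_V)q_V - 42q_V.
Maximising: ∂π_V/∂q_V = 169 - q_V = 0, giving q_V = 169.
Then q_B = (412 - 169)/2 = 243/2.
Price P = 417 - 581/2 = 253/2.
Borealis's profit: (253/2 - 5)·(243/2) = 14762.2500.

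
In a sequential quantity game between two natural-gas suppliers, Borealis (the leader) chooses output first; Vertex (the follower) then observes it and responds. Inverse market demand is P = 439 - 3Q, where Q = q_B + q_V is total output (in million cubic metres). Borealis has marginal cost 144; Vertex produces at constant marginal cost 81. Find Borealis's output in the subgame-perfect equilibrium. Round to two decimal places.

38.67

Solve by backward induction. Given q_B, the follower Vertex maximises π_V = (439 - 3q_B - 3q_V)q_V - 81q_V.
Follower FOC: 358 - 3q_B - 6q_V = 0, so q_V(q_B) = (358 - 3q_B)/6.
The leader anticipates this reaction. Substituting into P = 439 - 3Q gives P = 260 - (3/2)q_B, so π_B = (260 - (3/2)q_B)q_B - 144q_B.
The leader's first-order condition 116 - 3q_B = 0 yields q_B = 116/3.
Then q_V = (358 - 3·(116/3))/6 = 121/3.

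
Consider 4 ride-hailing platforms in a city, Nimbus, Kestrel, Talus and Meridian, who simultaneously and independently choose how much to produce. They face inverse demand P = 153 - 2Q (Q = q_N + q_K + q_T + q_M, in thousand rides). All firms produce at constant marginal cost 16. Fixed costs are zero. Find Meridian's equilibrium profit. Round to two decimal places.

A representative firm's profit is π_i = q_i(153 - 2Q) - 16q_i.
Setting ∂π_i/∂q_i = 0 with rivals' quantities fixed: 137 - 4q_i - 2·Σ_{j≠i} q_j = 0.
With identical firms every q_j equals q_i, so Σ_{j≠i} q_j = 3q_i and 137 = 10q_i, giving q_i = 137/10.
Price P = 153 - 2·(274/5) = 217/5.
Meridian's profit: (217/5 - 16)·(137/10) = 375.3800.

375.38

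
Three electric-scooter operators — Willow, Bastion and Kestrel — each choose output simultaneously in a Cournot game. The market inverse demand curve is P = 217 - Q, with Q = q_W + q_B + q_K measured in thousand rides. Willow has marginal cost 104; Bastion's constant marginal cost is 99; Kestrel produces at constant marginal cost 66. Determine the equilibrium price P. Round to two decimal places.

121.50

Willow's profit: π_W = (217 - Q)q_W - (104q_W). Setting ∂π_W/∂q_W = 0: 113 - 2q_W - (q_B + q_K) = 0.
Bastion's profit: π_B = (217 - Q)q_B - (99q_B). Setting ∂π_B/∂q_B = 0: 118 - 2q_B - (q_W + q_K) = 0.
Kestrel's first-order condition: 151 - 2q_K - (q_W + q_B) = 0.
Adding the 3 conditions: 382 − 2Q − 2Q = 0, i.e. Q = 191/2.
Back-substituting: q_W = (113 − 191/2) = 35/2, q_B = (118 − 191/2) = 45/2, q_K = (151 − 191/2) = 111/2.
Total output Q = 191/2, so price P = 217 - 191/2 = 243/2.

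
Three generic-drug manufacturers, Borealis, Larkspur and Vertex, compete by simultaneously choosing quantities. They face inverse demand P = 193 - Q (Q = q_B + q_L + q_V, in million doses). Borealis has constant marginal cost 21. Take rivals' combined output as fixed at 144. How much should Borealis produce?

14

With rivals' combined output fixed at 144, Borealis's profit is π_B = (193 - 144 - q_B)q_B - (21q_B) = (49 - q_B)q_B - (21q_B).
∂π_B/∂q_B = 28 - 2q_B = 0, so q_B = 14.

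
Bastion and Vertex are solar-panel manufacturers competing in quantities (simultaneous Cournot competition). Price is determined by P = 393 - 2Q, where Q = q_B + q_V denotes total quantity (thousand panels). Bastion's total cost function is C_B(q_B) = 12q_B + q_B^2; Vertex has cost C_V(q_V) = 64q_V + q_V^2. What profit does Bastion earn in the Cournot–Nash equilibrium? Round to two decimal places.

Bastion's profit: π_B = (393 - 2Q)q_B - (12q_B + q_B²). Setting ∂π_B/∂q_B = 0: 381 - 6q_B - 2(q_V) = 0.
Vertex's first-order condition: 329 - 6q_V - 2(q_B) = 0.
Best responses: q_B = (381 - 2q_V)/6, q_V = (329 - 2q_B)/6.
Solving the pair: q_B = 407/8, q_V = 303/8.
Price P = 393 - 2·(355/4) = 431/2.
Bastion's profit: (431/2)·(407/8) - 12·(407/8) - (407/8)² = 7764.7969.

7764.80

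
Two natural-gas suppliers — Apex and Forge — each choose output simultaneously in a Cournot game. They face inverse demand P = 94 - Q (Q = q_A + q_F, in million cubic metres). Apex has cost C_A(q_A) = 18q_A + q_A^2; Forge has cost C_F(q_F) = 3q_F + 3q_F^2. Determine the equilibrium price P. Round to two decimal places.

Apex's profit: π_A = (94 - Q)q_A - (18q_A + q_A²). Setting ∂π_A/∂q_A = 0: 76 - 4q_A - (q_F) = 0.
Forge's first-order condition: 91 - 8q_F - (q_A) = 0.
Best responses: q_A = (76 - q_F)/4, q_F = (91 - q_A)/8.
Substituting one into the other gives q_A = 517/31 and q_F = 288/31.
Total output Q = 805/31, so price P = 94 - 805/31 = 68.0323.

68.03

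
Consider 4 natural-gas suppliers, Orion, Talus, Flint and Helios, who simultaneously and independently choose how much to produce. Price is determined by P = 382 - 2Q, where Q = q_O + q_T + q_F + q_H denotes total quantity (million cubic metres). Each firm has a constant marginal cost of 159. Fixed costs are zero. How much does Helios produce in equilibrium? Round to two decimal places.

22.30

A representative firm's profit is π_i = q_i(382 - 2Q) - 159q_i.
Setting ∂π_i/∂q_i = 0 with rivals' quantities fixed: 223 - 4q_i - 2·Σ_{j≠i} q_j = 0.
By symmetry each firm produces the same amount; substituting Σ_{j≠i} q_j = 3q_i yields q_i = 223/10.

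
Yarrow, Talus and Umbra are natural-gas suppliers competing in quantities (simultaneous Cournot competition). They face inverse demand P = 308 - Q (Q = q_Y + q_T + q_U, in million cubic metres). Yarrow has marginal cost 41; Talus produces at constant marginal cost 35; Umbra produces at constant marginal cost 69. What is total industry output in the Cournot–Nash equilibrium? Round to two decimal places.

Yarrow's profit: π_Y = (308 - Q)q_Y - (41q_Y). Setting ∂π_Y/∂q_Y = 0: 267 - 2q_Y - (q_T + q_U) = 0.
Talus's profit: π_T = (308 - Q)q_T - (35q_T). Setting ∂π_T/∂q_T = 0: 273 - 2q_T - (q_Y + q_U) = 0.
Umbra's profit: π_U = (308 - Q)q_U - (69q_U). Setting ∂π_U/∂q_U = 0: 239 - 2q_U - (q_Y + q_T) = 0.
Adding the 3 first-order conditions: 779 − 4Q = 0, so Q = 779/4.
Back-substituting: q_Y = (267 − 779/4) = 289/4, q_T = (273 − 779/4) = 313/4, q_U = (239 − 779/4) = 177/4.
Total output Q = 289/4 + 313/4 + 177/4 = 779/4.

194.75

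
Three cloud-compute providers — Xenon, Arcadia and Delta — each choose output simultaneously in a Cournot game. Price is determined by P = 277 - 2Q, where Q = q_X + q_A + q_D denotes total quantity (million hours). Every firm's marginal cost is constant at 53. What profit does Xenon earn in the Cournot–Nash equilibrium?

Each firm earns π_i = (277 - 2Q)q_i - 53q_i.
First-order condition (treating rivals' output as given): 224 - 4q_i - 2·Σ_{j≠i} q_j = 0.
By symmetry each firm produces the same amount; substituting Σ_{j≠i} q_j = 2q_i yields q_i = 224/8 = 28.
Price P = 277 - 2·84 = 109.
Xenon's profit: (109 - 53)·28 = 1568.

1568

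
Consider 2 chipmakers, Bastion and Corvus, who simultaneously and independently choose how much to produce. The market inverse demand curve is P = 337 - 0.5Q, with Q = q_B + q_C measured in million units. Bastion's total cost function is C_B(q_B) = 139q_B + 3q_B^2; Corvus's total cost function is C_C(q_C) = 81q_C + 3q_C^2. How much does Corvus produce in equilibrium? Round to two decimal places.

34.73

Bastion's profit: π_B = (337 - 0.5Q)q_B - (139q_B + 3q_B²). Setting ∂π_B/∂q_B = 0: 198 - 7q_B - (1/2)(q_C) = 0.
Corvus's profit: π_C = (337 - 0.5Q)q_C - (81q_C + 3q_C²). Setting ∂π_C/∂q_C = 0: 256 - 7q_C - (1/2)(q_B) = 0.
Rearranging gives the reaction functions q_B = (198 - (1/2)q_C)/7 and q_C = (256 - (1/2)q_B)/7.
Substituting one into the other gives q_B = 25.8051 and q_C = 34.7282.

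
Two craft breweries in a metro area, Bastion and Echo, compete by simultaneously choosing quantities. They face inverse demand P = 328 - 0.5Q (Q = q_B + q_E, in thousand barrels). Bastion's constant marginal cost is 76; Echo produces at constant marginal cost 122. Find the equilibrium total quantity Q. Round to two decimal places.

305.33

Bastion's profit: π_B = (328 - 0.5Q)q_B - (76q_B). Setting ∂π_B/∂q_B = 0: 252 - q_B - (1/2)(q_E) = 0.
Echo's profit: π_E = (328 - 0.5Q)q_E - (122q_E). Setting ∂π_E/∂q_E = 0: 206 - q_E - (1/2)(q_B) = 0.
So q_B = (252 - (1/2)q_E) and q_E = (206 - (1/2)q_B).
Substituting one into the other gives q_B = 596/3 and q_E = 320/3.
Total output Q = 596/3 + 320/3 = 916/3.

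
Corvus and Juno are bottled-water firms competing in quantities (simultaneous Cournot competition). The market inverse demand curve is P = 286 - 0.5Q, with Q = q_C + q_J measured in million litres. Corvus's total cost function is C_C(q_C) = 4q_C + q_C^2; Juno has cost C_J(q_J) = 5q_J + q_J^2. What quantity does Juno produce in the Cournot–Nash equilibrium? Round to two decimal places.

80.23

Corvus's profit: π_C = (286 - 0.5Q)q_C - (4q_C + q_C²). Setting ∂π_C/∂q_C = 0: 282 - 3q_C - (1/2)(q_J) = 0.
Juno's profit: π_J = (286 - 0.5Q)q_J - (5q_J + q_J²). Setting ∂π_J/∂q_J = 0: 281 - 3q_J - (1/2)(q_C) = 0.
Rearranging gives the reaction functions q_C = (282 - (1/2)q_J)/3 and q_J = (281 - (1/2)q_C)/3.
Solving the pair: q_C = 80.6286, q_J = 80.2286.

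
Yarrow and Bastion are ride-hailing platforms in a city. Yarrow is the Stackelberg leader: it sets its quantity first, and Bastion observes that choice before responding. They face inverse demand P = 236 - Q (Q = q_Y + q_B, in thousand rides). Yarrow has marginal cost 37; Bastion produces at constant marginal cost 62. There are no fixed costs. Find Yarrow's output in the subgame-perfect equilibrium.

Solve by backward induction. Given q_Y, the follower Bastion maximises π_B = (236 - q_Y - q_B)q_B - 62q_B.
Follower FOC: 174 - q_Y - 2q_B = 0, so q_B(q_Y) = (174 - q_Y)/2.
Yarrow substitutes q_B(q_Y) into its own profit: π_Y = q_Y(236 - q_Y - (174 - q_Y)/2) - 37q_Y = (149 - (1/2)q_Y)q_Y - 37q_Y.
Leader FOC: 112 - q_Y = 0, so q_Y = 112.
Then q_B = (174 - 112)/2 = 31.

112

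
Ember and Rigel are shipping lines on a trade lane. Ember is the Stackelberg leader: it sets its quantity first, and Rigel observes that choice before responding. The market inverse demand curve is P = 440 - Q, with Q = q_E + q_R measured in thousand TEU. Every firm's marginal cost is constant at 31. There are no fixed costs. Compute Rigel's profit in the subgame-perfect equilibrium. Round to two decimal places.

10455.06

The follower Rigel best-responds to any q_E: π_R = (440 - Q)q_R - 31q_R.
∂π_R/∂q_R = 409 - q_E - 2q_R = 0 gives the reaction function q_R = (409 - q_E)/2.
The leader anticipates this reaction. Substituting into P = 440 - Q gives P = 471/2 - (1/2)q_E, so π_E = (471/2 - (1/2)q_E)q_E - 31q_E.
The leader's first-order condition 409/2 - q_E = 0 yields q_E = 409/2.
Then q_R = (409 - 409/2)/2 = 409/4.
Price P = 440 - 1227/4 = 533/4.
Rigel's profit: (533/4 - 31)·(409/4) = 10455.0625.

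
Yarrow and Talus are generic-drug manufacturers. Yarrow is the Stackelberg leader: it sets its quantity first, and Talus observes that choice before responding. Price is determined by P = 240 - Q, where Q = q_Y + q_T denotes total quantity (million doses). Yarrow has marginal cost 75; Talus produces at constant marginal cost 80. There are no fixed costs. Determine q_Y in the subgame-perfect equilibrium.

Solve by backward induction. Given q_Y, the follower Talus maximises π_T = (240 - q_Y - q_T)q_T - 80q_T.
Setting the follower's marginal profit to zero, 160 - q_Y - 2q_T = 0, i.e. q_T = (160 - q_Y)/2.
Yarrow substitutes q_T(q_Y) into its own profit: π_Y = q_Y(240 - q_Y - (160 - q_Y)/2) - 75q_Y = (160 - (1/2)q_Y)q_Y - 75q_Y.
Maximising: ∂π_Y/∂q_Y = 85 - q_Y = 0, giving q_Y = 85.
Then q_T = (160 - 85)/2 = 75/2.

85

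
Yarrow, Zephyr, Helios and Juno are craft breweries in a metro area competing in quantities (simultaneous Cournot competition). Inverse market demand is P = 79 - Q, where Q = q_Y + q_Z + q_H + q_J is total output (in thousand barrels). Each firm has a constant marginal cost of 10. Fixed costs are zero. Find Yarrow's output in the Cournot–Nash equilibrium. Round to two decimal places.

13.80

A representative firm's profit is π_i = q_i(79 - Q) - 10q_i.
First-order condition (treating rivals' output as given): 69 - 2q_i - Σ_{j≠i} q_j = 0.
By symmetry each firm produces the same amount; substituting Σ_{j≠i} q_j = 3q_i yields q_i = 69/5.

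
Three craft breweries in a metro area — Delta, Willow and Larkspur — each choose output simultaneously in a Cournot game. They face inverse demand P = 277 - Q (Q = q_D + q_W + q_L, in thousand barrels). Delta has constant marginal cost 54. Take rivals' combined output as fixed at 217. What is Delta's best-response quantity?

With rivals' combined output fixed at 217, Delta's profit is π_D = (277 - 217 - q_D)q_D - (54q_D) = (60 - q_D)q_D - (54q_D).
∂π_D/∂q_D = 6 - 2q_D = 0, so q_D = 3.

3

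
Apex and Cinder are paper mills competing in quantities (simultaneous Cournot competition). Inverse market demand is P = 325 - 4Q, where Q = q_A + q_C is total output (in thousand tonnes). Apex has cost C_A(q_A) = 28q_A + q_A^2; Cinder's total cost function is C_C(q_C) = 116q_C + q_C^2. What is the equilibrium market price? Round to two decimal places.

180.43

Apex's profit: π_A = (325 - 4Q)q_A - (28q_A + q_A²). Setting ∂π_A/∂q_A = 0: 297 - 10q_A - 4(q_C) = 0.
Cinder's profit: π_C = (325 - 4Q)q_C - (116q_C + q_C²). Setting ∂π_C/∂q_C = 0: 209 - 10q_C - 4(q_A) = 0.
Rearranging gives the reaction functions q_A = (297 - 4q_C)/10 and q_C = (209 - 4q_A)/10.
Substituting one into the other gives q_A = 1067/42 and q_C = 451/42.
Total output Q = 253/7, so price P = 325 - 4·(253/7) = 1263/7.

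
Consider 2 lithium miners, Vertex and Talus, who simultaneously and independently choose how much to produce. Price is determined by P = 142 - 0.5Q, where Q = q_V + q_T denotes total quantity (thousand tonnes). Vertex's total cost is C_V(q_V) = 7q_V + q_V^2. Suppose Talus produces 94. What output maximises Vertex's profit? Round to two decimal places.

With the rival's output fixed at 94, Vertex's profit is π_V = (142 - (1/2)·94 - (1/2)q_V)q_V - (7q_V + q_V²) = (95 - (1/2)q_V)q_V - (7q_V + q_V²).
∂π_V/∂q_V = 88 - 3q_V = 0, so q_V = 88/3.

29.33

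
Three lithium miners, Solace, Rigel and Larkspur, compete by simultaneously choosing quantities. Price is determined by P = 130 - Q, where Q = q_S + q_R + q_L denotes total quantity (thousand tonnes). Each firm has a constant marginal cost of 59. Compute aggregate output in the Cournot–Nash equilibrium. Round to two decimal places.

53.25

Each firm earns π_i = (130 - Q)q_i - 59q_i.
First-order condition (treating rivals' output as given): 71 - 2q_i - Σ_{j≠i} q_j = 0.
By symmetry each firm produces the same amount; substituting Σ_{j≠i} q_j = 2q_i yields q_i = 71/4.
Total output Q = 71/4 + 71/4 + 71/4 = 213/4.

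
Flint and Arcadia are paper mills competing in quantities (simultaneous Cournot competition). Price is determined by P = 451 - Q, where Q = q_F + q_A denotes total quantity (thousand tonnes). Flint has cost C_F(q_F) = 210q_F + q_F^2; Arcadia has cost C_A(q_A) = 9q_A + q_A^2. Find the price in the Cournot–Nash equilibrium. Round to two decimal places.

314.40

Flint's profit: π_F = (451 - Q)q_F - (210q_F + q_F²). Setting ∂π_F/∂q_F = 0: 241 - 4q_F - (q_A) = 0.
Arcadia's profit: π_A = (451 - Q)q_A - (9q_A + q_A²). Setting ∂π_A/∂q_A = 0: 442 - 4q_A - (q_F) = 0.
So q_F = (241 - q_A)/4 and q_A = (442 - q_F)/4.
Substituting one into the other gives q_F = 174/5 and q_A = 509/5.
Total output Q = 683/5, so price P = 451 - 683/5 = 1572/5.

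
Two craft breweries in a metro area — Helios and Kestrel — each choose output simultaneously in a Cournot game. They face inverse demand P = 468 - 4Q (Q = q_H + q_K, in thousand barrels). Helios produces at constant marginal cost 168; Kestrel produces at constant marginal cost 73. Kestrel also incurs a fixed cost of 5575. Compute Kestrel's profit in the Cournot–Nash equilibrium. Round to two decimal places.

1094.44

Helios's profit: π_H = (468 - 4Q)q_H - (168q_H). Setting ∂π_H/∂q_H = 0: 300 - 8q_H - 4(q_K) = 0.
Kestrel's profit: π_K = (468 - 4Q)q_K - (73q_K). Setting ∂π_K/∂q_K = 0: 395 - 8q_K - 4(q_H) = 0.
Rearranging gives the reaction functions q_H = (300 - 4q_K)/8 and q_K = (395 - 4q_H)/8.
Solving the pair: q_H = 205/12, q_K = 245/6.
Price P = 468 - 4·(695/12) = 709/3.
Kestrel's profit: (709/3 - 73)·(245/6) - 5575 = 1094.4444.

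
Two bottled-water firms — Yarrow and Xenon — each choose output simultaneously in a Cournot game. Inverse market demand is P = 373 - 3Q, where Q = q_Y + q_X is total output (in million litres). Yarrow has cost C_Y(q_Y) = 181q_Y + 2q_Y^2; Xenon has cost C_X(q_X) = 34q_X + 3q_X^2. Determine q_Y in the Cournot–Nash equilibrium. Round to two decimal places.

Yarrow's profit: π_Y = (373 - 3Q)q_Y - (181q_Y + 2q_Y²). Setting ∂π_Y/∂q_Y = 0: 192 - 10q_Y - 3(q_X) = 0.
Xenon's profit: π_X = (373 - 3Q)q_X - (34q_X + 3q_X²). Setting ∂π_X/∂q_X = 0: 339 - 12q_X - 3(q_Y) = 0.
Best responses: q_Y = (192 - 3q_X)/10, q_X = (339 - 3q_Y)/12.
Solving the pair: q_Y = 429/37, q_X = 938/37.

11.59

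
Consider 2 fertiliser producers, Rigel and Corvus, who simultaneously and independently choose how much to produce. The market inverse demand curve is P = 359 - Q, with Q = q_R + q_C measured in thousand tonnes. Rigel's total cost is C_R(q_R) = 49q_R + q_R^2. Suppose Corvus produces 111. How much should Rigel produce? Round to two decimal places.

With the rival's output fixed at 111, Rigel's profit is π_R = (359 - 111 - q_R)q_R - (49q_R + q_R²) = (248 - q_R)q_R - (49q_R + q_R²).
∂π_R/∂q_R = 199 - 4q_R = 0, so q_R = 199/4.

49.75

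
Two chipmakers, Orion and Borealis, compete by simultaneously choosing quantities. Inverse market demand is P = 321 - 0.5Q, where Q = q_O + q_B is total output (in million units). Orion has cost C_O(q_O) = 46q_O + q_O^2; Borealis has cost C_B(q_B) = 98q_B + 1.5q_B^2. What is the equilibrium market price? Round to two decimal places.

Orion's profit: π_O = (321 - 0.5Q)q_O - (46q_O + q_O²). Setting ∂π_O/∂q_O = 0: 275 - 3q_O - (1/2)(q_B) = 0.
Borealis's profit: π_B = (321 - 0.5Q)q_B - (98q_B + (3/2)q_B²). Setting ∂π_B/∂q_B = 0: 223 - 4q_B - (1/2)(q_O) = 0.
Rearranging gives the reaction functions q_O = (275 - (1/2)q_B)/3 and q_B = (223 - (1/2)q_O)/4.
Solving the pair: q_O = 84.1277, q_B = 45.2340.
Total output Q = 129.3617, so price P = 321 - (1/2)·129.3617 = 256.3191.

256.32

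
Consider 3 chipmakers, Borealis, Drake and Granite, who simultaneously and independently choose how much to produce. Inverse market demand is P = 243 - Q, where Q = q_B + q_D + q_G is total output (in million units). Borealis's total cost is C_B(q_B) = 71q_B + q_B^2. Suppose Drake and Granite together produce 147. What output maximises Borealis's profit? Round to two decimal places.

6.25

With rivals' combined output fixed at 147, Borealis's profit is π_B = (243 - 147 - q_B)q_B - (71q_B + q_B²) = (96 - q_B)q_B - (71q_B + q_B²).
∂π_B/∂q_B = 25 - 4q_B = 0, so q_B = 25/4.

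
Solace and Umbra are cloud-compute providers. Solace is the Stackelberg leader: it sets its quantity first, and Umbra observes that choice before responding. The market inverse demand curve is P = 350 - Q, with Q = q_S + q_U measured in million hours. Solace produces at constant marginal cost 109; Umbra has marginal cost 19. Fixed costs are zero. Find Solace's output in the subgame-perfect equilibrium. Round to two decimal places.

75.50

The follower Umbra best-responds to any q_S: π_U = (350 - Q)q_U - 19q_U.
Setting the follower's marginal profit to zero, 331 - q_S - 2q_U = 0, i.e. q_U = (331 - q_S)/2.
The leader anticipates this reaction. Substituting into P = 350 - Q gives P = 369/2 - (1/2)q_S, so π_S = (369/2 - (1/2)q_S)q_S - 109q_S.
The leader's first-order condition 151/2 - q_S = 0 yields q_S = 151/2.
Then q_U = (331 - 151/2)/2 = 511/4.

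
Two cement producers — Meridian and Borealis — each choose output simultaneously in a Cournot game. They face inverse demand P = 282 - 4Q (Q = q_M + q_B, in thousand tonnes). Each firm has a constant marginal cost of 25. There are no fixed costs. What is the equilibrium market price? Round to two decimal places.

110.67

A representative firm's profit is π_i = q_i(282 - 4Q) - 25q_i.
Setting ∂π_i/∂q_i = 0 with rivals' quantities fixed: 257 - 8q_i - 4q_j = 0.
With identical firms every q_j equals q_i, so q_j = q_i and 257 = 12q_i, giving q_i = 257/12.
Total output Q = 257/6, so price P = 282 - 4·(257/6) = 332/3.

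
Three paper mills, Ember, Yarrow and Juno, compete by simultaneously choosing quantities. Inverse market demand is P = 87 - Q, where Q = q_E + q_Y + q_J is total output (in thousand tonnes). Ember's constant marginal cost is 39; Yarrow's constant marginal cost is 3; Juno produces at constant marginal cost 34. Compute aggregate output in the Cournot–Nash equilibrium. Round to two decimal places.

Ember's profit: π_E = (87 - Q)q_E - (39q_E). Setting ∂π_E/∂q_E = 0: 48 - 2q_E - (q_Y + q_J) = 0.
Yarrow's profit: π_Y = (87 - Q)q_Y - (3q_Y). Setting ∂π_Y/∂q_Y = 0: 84 - 2q_Y - (q_E + q_J) = 0.
Juno's first-order condition: 53 - 2q_J - (q_E + q_Y) = 0.
Summing all 3 equations gives 185 − 4Q = 0, hence Q = 185/4.
Back-substituting: q_E = (48 − 185/4) = 7/4, q_Y = (84 − 185/4) = 151/4, q_J = (53 − 185/4) = 27/4.
Total output Q = 7/4 + 151/4 + 27/4 = 185/4.

46.25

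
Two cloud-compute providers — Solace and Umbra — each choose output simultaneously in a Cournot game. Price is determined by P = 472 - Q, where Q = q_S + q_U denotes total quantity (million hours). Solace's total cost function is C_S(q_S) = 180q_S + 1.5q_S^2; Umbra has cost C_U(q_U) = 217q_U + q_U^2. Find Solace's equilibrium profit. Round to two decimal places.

5772.64

Solace's profit: π_S = (472 - Q)q_S - (180q_S + (3/2)q_S²). Setting ∂π_S/∂q_S = 0: 292 - 5q_S - (q_U) = 0.
Umbra's first-order condition: 255 - 4q_U - (q_S) = 0.
Best responses: q_S = (292 - q_U)/5, q_U = (255 - q_S)/4.
Solving the pair: q_S = 913/19, q_U = 983/19.
Price P = 472 - 1896/19 = 372.2105.
Solace's profit: 372.2105·(913/19) - 180·(913/19) - (3/2)(913/19)² = 5772.6385.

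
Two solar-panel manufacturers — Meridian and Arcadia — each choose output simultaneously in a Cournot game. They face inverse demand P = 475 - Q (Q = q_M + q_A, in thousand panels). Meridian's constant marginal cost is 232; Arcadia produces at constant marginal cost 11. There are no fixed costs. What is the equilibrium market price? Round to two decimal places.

239.33

Meridian's profit: π_M = (475 - Q)q_M - (232q_M). Setting ∂π_M/∂q_M = 0: 243 - 2q_M - (q_A) = 0.
Arcadia's first-order condition: 464 - 2q_A - (q_M) = 0.
Best responses: q_M = (243 - q_A)/2, q_A = (464 - q_M)/2.
Solving the pair: q_M = 22/3, q_A = 685/3.
Total output Q = 707/3, so price P = 475 - 707/3 = 718/3.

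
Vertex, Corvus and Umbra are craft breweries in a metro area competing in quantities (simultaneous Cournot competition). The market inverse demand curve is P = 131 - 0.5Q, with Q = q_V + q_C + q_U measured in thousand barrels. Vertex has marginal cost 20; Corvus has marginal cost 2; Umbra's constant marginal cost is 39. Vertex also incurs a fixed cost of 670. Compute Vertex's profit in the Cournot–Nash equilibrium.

Vertex's profit: π_V = (131 - 0.5Q)q_V - (20q_V). Setting ∂π_V/∂q_V = 0: 111 - q_V - (1/2)(q_C + q_U) = 0.
Corvus's profit: π_C = (131 - 0.5Q)q_C - (2q_C). Setting ∂π_C/∂q_C = 0: 129 - q_C - (1/2)(q_V + q_U) = 0.
Umbra's first-order condition: 92 - q_U - (1/2)(q_V + q_C) = 0.
Adding the 3 conditions: 332 − Q − Q = 0, i.e. Q = 166.
Back-substituting: q_V = (111 − 83)/(1/2) = 56, q_C = (129 − 83)/(1/2) = 92, q_U = (92 − 83)/(1/2) = 18.
Price P = 131 - (1/2)·166 = 48.
Vertex's profit: (48 - 20)·56 - 670 = 898.

898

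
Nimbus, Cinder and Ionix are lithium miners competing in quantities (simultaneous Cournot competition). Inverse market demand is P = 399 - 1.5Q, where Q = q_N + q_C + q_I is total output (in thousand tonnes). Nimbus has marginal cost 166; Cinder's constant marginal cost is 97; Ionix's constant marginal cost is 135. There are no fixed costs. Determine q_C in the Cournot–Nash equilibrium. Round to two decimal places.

Nimbus's profit: π_N = (399 - 1.5Q)q_N - (166q_N). Setting ∂π_N/∂q_N = 0: 233 - 3q_N - (3/2)(q_C + q_I) = 0.
Cinder's profit: π_C = (399 - 1.5Q)q_C - (97q_C). Setting ∂π_C/∂q_C = 0: 302 - 3q_C - (3/2)(q_N + q_I) = 0.
Ionix's profit: π_I = (399 - 1.5Q)q_I - (135q_I). Setting ∂π_I/∂q_I = 0: 264 - 3q_I - (3/2)(q_N + q_C) = 0.
Adding the 3 first-order conditions: 799 − 6Q = 0, so Q = 799/6.
Back-substituting: q_N = (233 − 799/4)/(3/2) = 133/6, q_C = (302 − 799/4)/(3/2) = 409/6, q_I = (264 − 799/4)/(3/2) = 257/6.

68.17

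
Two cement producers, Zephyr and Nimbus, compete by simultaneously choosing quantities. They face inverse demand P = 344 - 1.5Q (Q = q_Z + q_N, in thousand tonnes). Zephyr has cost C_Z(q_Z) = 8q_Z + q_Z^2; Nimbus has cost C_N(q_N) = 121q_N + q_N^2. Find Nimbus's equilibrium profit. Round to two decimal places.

1803.27

Zephyr's profit: π_Z = (344 - 1.5Q)q_Z - (8q_Z + q_Z²). Setting ∂π_Z/∂q_Z = 0: 336 - 5q_Z - (3/2)(q_N) = 0.
Nimbus's first-order condition: 223 - 5q_N - (3/2)(q_Z) = 0.
Rearranging gives the reaction functions q_Z = (336 - (3/2)q_N)/5 and q_N = (223 - (3/2)q_Z)/5.
Solving the pair: q_Z = 414/7, q_N = 188/7.
Price P = 344 - (3/2)·86 = 215.
Nimbus's profit: 215·(188/7) - 121·(188/7) - (188/7)² = 1803.2653.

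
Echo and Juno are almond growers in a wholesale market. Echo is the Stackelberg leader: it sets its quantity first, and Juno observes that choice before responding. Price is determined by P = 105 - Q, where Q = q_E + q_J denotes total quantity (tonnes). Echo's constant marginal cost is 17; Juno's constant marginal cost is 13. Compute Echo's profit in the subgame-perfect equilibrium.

882

Solve by backward induction. Given q_E, the follower Juno maximises π_J = (105 - q_E - q_J)q_J - 13q_J.
∂π_J/∂q_J = 92 - q_E - 2q_J = 0 gives the reaction function q_J = (92 - q_E)/2.
The leader anticipates this reaction. Substituting into P = 105 - Q gives P = 59 - (1/2)q_E, so π_E = (59 - (1/2)q_E)q_E - 17q_E.
Leader FOC: 42 - q_E = 0, so q_E = 42.
Then q_J = (92 - 42)/2 = 25.
Price P = 105 - 67 = 38.
Echo's profit: (38 - 17)·42 = 882.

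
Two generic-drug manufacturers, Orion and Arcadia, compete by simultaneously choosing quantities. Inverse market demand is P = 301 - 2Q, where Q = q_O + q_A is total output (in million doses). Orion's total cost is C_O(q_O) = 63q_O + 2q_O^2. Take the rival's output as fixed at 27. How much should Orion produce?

With the rival's output fixed at 27, Orion's profit is π_O = (301 - 2·27 - 2q_O)q_O - (63q_O + 2q_O²) = (247 - 2q_O)q_O - (63q_O + 2q_O²).
∂π_O/∂q_O = 184 - 8q_O = 0, so q_O = 23.

23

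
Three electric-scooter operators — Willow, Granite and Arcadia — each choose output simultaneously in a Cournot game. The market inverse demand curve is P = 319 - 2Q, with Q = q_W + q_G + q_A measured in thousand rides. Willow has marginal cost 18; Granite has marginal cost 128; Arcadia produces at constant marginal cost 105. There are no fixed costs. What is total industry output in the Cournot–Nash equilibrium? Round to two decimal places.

Willow's profit: π_W = (319 - 2Q)q_W - (18q_W). Setting ∂π_W/∂q_W = 0: 301 - 4q_W - 2(q_G + q_A) = 0.
Granite's first-order condition: 191 - 4q_G - 2(q_W + q_A) = 0.
Arcadia's profit: π_A = (319 - 2Q)q_A - (105q_A). Setting ∂π_A/∂q_A = 0: 214 - 4q_A - 2(q_W + q_G) = 0.
Adding the 3 first-order conditions: 706 − 8Q = 0, so Q = 353/4.
Back-substituting: q_W = (301 − 353/2)/2 = 249/4, q_G = (191 − 353/2)/2 = 29/4, q_A = (214 − 353/2)/2 = 75/4.
Total output Q = 249/4 + 29/4 + 75/4 = 353/4.

88.25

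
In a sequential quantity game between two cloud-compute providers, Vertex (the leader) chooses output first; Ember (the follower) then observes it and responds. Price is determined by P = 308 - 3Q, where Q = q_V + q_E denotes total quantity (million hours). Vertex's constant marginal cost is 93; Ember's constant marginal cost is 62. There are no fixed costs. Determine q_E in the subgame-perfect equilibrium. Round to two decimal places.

The follower Ember best-responds to any q_V: π_E = (308 - 3Q)q_E - 62q_E.
Setting the follower's marginal profit to zero, 246 - 3q_V - 6q_E = 0, i.e. q_E = (246 - 3q_V)/6.
The leader anticipates this reaction. Substituting into P = 308 - 3Q gives P = 185 - (3/2)q_V, so π_V = (185 - (3/2)q_V)q_V - 93q_V.
The leader's first-order condition 92 - 3q_V = 0 yields q_V = 92/3.
Then q_E = (246 - 3·(92/3))/6 = 77/3.

25.67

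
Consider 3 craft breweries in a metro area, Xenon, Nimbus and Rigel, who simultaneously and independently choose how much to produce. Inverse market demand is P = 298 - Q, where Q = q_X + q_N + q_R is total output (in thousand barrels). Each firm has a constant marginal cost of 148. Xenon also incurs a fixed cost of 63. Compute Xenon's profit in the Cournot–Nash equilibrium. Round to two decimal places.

Each firm earns π_i = (298 - Q)q_i - 148q_i.
First-order condition (treating rivals' output as given): 150 - 2q_i - Σ_{j≠i} q_j = 0.
By symmetry each firm produces the same amount; substituting Σ_{j≠i} q_j = 2q_i yields q_i = 150/4 = 75/2.
Price P = 298 - 225/2 = 371/2.
Xenon's profit: (371/2 - 148)·(75/2) - 63 = 1343.2500.

1343.25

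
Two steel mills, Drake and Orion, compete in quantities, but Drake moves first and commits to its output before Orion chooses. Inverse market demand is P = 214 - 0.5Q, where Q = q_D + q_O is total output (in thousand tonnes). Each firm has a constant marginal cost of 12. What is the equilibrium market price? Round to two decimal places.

The follower Orion best-responds to any q_D: π_O = (214 - 0.5Q)q_O - 12q_O.
∂π_O/∂q_O = 202 - (1/2)q_D - q_O = 0 gives the reaction function q_O = (202 - (1/2)q_D).
The leader anticipates this reaction. Substituting into P = 214 - 0.5Q gives P = 113 - (1/4)q_D, so π_D = (113 - (1/4)q_D)q_D - 12q_D.
Leader FOC: 101 - (1/2)q_D = 0, so q_D = 202.
Then q_O = (202 - (1/2)·202) = 101.
Total output Q = 303, so price P = 214 - (1/2)·303 = 125/2.

62.50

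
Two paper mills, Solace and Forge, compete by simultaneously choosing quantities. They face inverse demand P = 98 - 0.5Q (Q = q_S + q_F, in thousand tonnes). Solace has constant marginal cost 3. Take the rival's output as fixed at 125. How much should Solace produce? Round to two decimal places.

32.50

With the rival's output fixed at 125, Solace's profit is π_S = (98 - (1/2)·125 - (1/2)q_S)q_S - (3q_S) = (71/2 - (1/2)q_S)q_S - (3q_S).
∂π_S/∂q_S = 65/2 - q_S = 0, so q_S = 65/2.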